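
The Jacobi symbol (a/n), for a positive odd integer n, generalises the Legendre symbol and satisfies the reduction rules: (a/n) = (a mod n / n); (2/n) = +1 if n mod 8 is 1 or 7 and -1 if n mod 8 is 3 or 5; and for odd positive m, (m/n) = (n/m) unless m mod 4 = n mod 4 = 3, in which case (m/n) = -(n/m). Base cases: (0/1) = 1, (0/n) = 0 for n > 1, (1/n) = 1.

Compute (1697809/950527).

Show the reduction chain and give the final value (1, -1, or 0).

(1697809/950527) = (747282/950527)   [reduce mod 950527]
747282 = 2^1·373641; (2/950527) = +1 since 950527 mod 8 = 7, so (747282/950527) = (+1)^1·(373641/950527); sign now +1
reciprocity: (373641/950527) = +1·(950527/373641) since 373641 mod 4 = 1, 950527 mod 4 = 3; sign now +1
(950527/373641) = (203245/373641)   [reduce mod 373641]
reciprocity: (203245/373641) = +1·(373641/203245) since 203245 mod 4 = 1, 373641 mod 4 = 1; sign now +1
(373641/203245) = (170396/203245)   [reduce mod 203245]
170396 = 2^2·42599; (2/203245) = -1 since 203245 mod 8 = 5, so (170396/203245) = (-1)^2·(42599/203245); sign now +1
reciprocity: (42599/203245) = +1·(203245/42599) since 42599 mod 4 = 3, 203245 mod 4 = 1; sign now +1
(203245/42599) = (32849/42599)   [reduce mod 42599]
reciprocity: (32849/42599) = +1·(42599/32849) since 32849 mod 4 = 1, 42599 mod 4 = 3; sign now +1
(42599/32849) = (9750/32849)   [reduce mod 32849]
9750 = 2^1·4875; (2/32849) = +1 since 32849 mod 8 = 1, so (9750/32849) = (+1)^1·(4875/32849); sign now +1
reciprocity: (4875/32849) = +1·(32849/4875) since 4875 mod 4 = 3, 32849 mod 4 = 1; sign now +1
(32849/4875) = (3599/4875)   [reduce mod 4875]
reciprocity: (3599/4875) = -1·(4875/3599) since 3599 mod 4 = 3, 4875 mod 4 = 3; sign now -1
(4875/3599) = (1276/3599)   [reduce mod 3599]
1276 = 2^2·319; (2/3599) = +1 since 3599 mod 8 = 7, so (1276/3599) = (+1)^2·(319/3599); sign now -1
reciprocity: (319/3599) = -1·(3599/319) since 319 mod 4 = 3, 3599 mod 4 = 3; sign now +1
(3599/319) = (90/319)   [reduce mod 319]
90 = 2^1·45; (2/319) = +1 since 319 mod 8 = 7, so (90/319) = (+1)^1·(45/319); sign now +1
reciprocity: (45/319) = +1·(319/45) since 45 mod 4 = 1, 319 mod 4 = 3; sign now +1
(319/45) = (4/45)   [reduce mod 45]
4 = 2^2·1; (2/45) = -1 since 45 mod 8 = 5, so (4/45) = (-1)^2·(1/45); sign now +1
(1/45) = 1; final value = sign = +1

1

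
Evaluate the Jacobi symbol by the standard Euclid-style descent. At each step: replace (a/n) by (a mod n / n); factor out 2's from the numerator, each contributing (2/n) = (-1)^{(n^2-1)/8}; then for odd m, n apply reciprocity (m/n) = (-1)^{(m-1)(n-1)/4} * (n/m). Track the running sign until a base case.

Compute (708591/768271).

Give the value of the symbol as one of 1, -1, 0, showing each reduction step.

-1

reciprocity: (708591/768271) = -1·(768271/708591) since 708591 mod 4 = 3, 768271 mod 4 = 3; sign now -1
(768271/708591) = (59680/708591)   [reduce mod 708591]
59680 = 2^5·1865; (2/708591) = +1 since 708591 mod 8 = 7, so (59680/708591) = (+1)^5·(1865/708591); sign now -1
reciprocity: (1865/708591) = +1·(708591/1865) since 1865 mod 4 = 1, 708591 mod 4 = 3; sign now -1
(708591/1865) = (1756/1865)   [reduce mod 1865]
1756 = 2^2·439; (2/1865) = +1 since 1865 mod 8 = 1, so (1756/1865) = (+1)^2·(439/1865); sign now -1
reciprocity: (439/1865) = +1·(1865/439) since 439 mod 4 = 3, 1865 mod 4 = 1; sign now -1
(1865/439) = (109/439)   [reduce mod 439]
reciprocity: (109/439) = +1·(439/109) since 109 mod 4 = 1, 439 mod 4 = 3; sign now -1
(439/109) = (3/109)   [reduce mod 109]
reciprocity: (3/109) = +1·(109/3) since 3 mod 4 = 3, 109 mod 4 = 1; sign now -1
(109/3) = (1/3)   [reduce mod 3]
(1/3) = 1; final value = sign = -1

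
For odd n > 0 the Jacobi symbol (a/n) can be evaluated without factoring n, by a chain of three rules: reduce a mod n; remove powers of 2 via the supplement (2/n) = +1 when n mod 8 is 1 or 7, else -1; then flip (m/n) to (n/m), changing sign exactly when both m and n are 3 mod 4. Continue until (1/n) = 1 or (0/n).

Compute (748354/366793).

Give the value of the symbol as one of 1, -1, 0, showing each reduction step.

1

(748354/366793): 748354 mod 366793 = 14768, so (748354/366793) = (14768/366793)
factor out 2^4: 14768 = 2^4·923; with 366793 mod 8 = 1, (2/366793) = +1; sign now +1; continue with (923/366793)
flip (923/366793) -> (366793/923): both odd, 923 mod 4 = 3, 366793 mod 4 = 1, so the flip contributes +1; sign now +1
(366793/923): 366793 mod 923 = 362, so (366793/923) = (362/923)
factor out 2^1: 362 = 2^1·181; with 923 mod 8 = 3, (2/923) = -1; sign now -1; continue with (181/923)
flip (181/923) -> (923/181): both odd, 181 mod 4 = 1, 923 mod 4 = 3, so the flip contributes +1; sign now -1
(923/181): 923 mod 181 = 18, so (923/181) = (18/181)
factor out 2^1: 18 = 2^1·9; with 181 mod 8 = 5, (2/181) = -1; sign now +1; continue with (9/181)
flip (9/181) -> (181/9): both odd, 9 mod 4 = 1, 181 mod 4 = 1, so the flip contributes +1; sign now +1
(181/9): 181 mod 9 = 1, so (181/9) = (1/9)
reached (1/9) = 1, so the symbol is +1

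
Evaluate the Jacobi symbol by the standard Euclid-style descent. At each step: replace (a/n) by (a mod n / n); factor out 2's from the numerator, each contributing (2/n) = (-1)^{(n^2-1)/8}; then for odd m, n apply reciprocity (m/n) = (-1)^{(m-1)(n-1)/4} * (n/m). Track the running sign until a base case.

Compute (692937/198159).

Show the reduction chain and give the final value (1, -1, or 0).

(692937/198159) = (98460/198159)   [reduce mod 198159]
98460 = 2^2·24615; (2/198159) = +1 since 198159 mod 8 = 7, so (98460/198159) = (+1)^2·(24615/198159); sign now +1
reciprocity: (24615/198159) = -1·(198159/24615) since 24615 mod 4 = 3, 198159 mod 4 = 3; sign now -1
(198159/24615) = (1239/24615)   [reduce mod 24615]
reciprocity: (1239/24615) = -1·(24615/1239) since 1239 mod 4 = 3, 24615 mod 4 = 3; sign now +1
(24615/1239) = (1074/1239)   [reduce mod 1239]
1074 = 2^1·537; (2/1239) = +1 since 1239 mod 8 = 7, so (1074/1239) = (+1)^1·(537/1239); sign now +1
reciprocity: (537/1239) = +1·(1239/537) since 537 mod 4 = 1, 1239 mod 4 = 3; sign now +1
(1239/537) = (165/537)   [reduce mod 537]
reciprocity: (165/537) = +1·(537/165) since 165 mod 4 = 1, 537 mod 4 = 1; sign now +1
(537/165) = (42/165)   [reduce mod 165]
42 = 2^1·21; (2/165) = -1 since 165 mod 8 = 5, so (42/165) = (-1)^1·(21/165); sign now -1
reciprocity: (21/165) = +1·(165/21) since 21 mod 4 = 1, 165 mod 4 = 1; sign now -1
(165/21) = (18/21)   [reduce mod 21]
18 = 2^1·9; (2/21) = -1 since 21 mod 8 = 5, so (18/21) = (-1)^1·(9/21); sign now +1
reciprocity: (9/21) = +1·(21/9) since 9 mod 4 = 1, 21 mod 4 = 1; sign now +1
(21/9) = (3/9)   [reduce mod 9]
reciprocity: (3/9) = +1·(9/3) since 3 mod 4 = 3, 9 mod 4 = 1; sign now +1
(9/3) = (0/3)   [reduce mod 3]
(0/3) = 0   [gcd(a, n) > 1]; final value = 0

0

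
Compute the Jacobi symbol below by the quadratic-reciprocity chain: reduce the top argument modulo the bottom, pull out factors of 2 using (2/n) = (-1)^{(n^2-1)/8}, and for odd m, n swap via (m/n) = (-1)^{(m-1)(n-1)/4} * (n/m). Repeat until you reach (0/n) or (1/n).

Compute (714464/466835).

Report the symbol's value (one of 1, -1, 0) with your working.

-1

(714464/466835) = (247629/466835)   [reduce mod 466835]
reciprocity: (247629/466835) = +1·(466835/247629) since 247629 mod 4 = 1, 466835 mod 4 = 3; sign now +1
(466835/247629) = (219206/247629)   [reduce mod 247629]
219206 = 2^1·109603; (2/247629) = -1 since 247629 mod 8 = 5, so (219206/247629) = (-1)^1·(109603/247629); sign now -1
reciprocity: (109603/247629) = +1·(247629/109603) since 109603 mod 4 = 3, 247629 mod 4 = 1; sign now -1
(247629/109603) = (28423/109603)   [reduce mod 109603]
reciprocity: (28423/109603) = -1·(109603/28423) since 28423 mod 4 = 3, 109603 mod 4 = 3; sign now +1
(109603/28423) = (24334/28423)   [reduce mod 28423]
24334 = 2^1·12167; (2/28423) = +1 since 28423 mod 8 = 7, so (24334/28423) = (+1)^1·(12167/28423); sign now +1
reciprocity: (12167/28423) = -1·(28423/12167) since 12167 mod 4 = 3, 28423 mod 4 = 3; sign now -1
(28423/12167) = (4089/12167)   [reduce mod 12167]
reciprocity: (4089/12167) = +1·(12167/4089) since 4089 mod 4 = 1, 12167 mod 4 = 3; sign now -1
(12167/4089) = (3989/4089)   [reduce mod 4089]
reciprocity: (3989/4089) = +1·(4089/3989) since 3989 mod 4 = 1, 4089 mod 4 = 1; sign now -1
(4089/3989) = (100/3989)   [reduce mod 3989]
100 = 2^2·25; (2/3989) = -1 since 3989 mod 8 = 5, so (100/3989) = (-1)^2·(25/3989); sign now -1
reciprocity: (25/3989) = +1·(3989/25) since 25 mod 4 = 1, 3989 mod 4 = 1; sign now -1
(3989/25) = (14/25)   [reduce mod 25]
14 = 2^1·7; (2/25) = +1 since 25 mod 8 = 1, so (14/25) = (+1)^1·(7/25); sign now -1
reciprocity: (7/25) = +1·(25/7) since 7 mod 4 = 3, 25 mod 4 = 1; sign now -1
(25/7) = (4/7)   [reduce mod 7]
4 = 2^2·1; (2/7) = +1 since 7 mod 8 = 7, so (4/7) = (+1)^2·(1/7); sign now -1
(1/7) = 1; final value = sign = -1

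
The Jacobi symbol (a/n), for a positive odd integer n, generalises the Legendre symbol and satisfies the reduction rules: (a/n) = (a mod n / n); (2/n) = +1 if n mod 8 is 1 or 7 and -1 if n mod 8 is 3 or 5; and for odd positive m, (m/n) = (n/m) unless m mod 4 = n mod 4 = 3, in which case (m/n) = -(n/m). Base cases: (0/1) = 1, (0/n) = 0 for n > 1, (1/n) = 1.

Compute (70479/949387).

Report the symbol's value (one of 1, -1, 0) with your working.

-1

reciprocity: (70479/949387) = -1·(949387/70479) since 70479 mod 4 = 3, 949387 mod 4 = 3; sign now -1
(949387/70479) = (33160/70479)   [reduce mod 70479]
33160 = 2^3·4145; (2/70479) = +1 since 70479 mod 8 = 7, so (33160/70479) = (+1)^3·(4145/70479); sign now -1
reciprocity: (4145/70479) = +1·(70479/4145) since 4145 mod 4 = 1, 70479 mod 4 = 3; sign now -1
(70479/4145) = (14/4145)   [reduce mod 4145]
14 = 2^1·7; (2/4145) = +1 since 4145 mod 8 = 1, so (14/4145) = (+1)^1·(7/4145); sign now -1
reciprocity: (7/4145) = +1·(4145/7) since 7 mod 4 = 3, 4145 mod 4 = 1; sign now -1
(4145/7) = (1/7)   [reduce mod 7]
(1/7) = 1; final value = sign = -1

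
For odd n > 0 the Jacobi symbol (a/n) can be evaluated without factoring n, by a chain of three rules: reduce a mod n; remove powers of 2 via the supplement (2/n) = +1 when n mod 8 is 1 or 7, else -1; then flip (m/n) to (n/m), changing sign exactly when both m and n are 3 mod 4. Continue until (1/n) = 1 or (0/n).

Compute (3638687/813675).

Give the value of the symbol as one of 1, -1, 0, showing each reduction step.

(3638687/813675): 3638687 mod 813675 = 383987, so (3638687/813675) = (383987/813675)
flip (383987/813675) -> (813675/383987): both odd, 383987 mod 4 = 3, 813675 mod 4 = 3, so the flip contributes -1; sign now -1
(813675/383987): 813675 mod 383987 = 45701, so (813675/383987) = (45701/383987)
flip (45701/383987) -> (383987/45701): both odd, 45701 mod 4 = 1, 383987 mod 4 = 3, so the flip contributes +1; sign now -1
(383987/45701): 383987 mod 45701 = 18379, so (383987/45701) = (18379/45701)
flip (18379/45701) -> (45701/18379): both odd, 18379 mod 4 = 3, 45701 mod 4 = 1, so the flip contributes +1; sign now -1
(45701/18379): 45701 mod 18379 = 8943, so (45701/18379) = (8943/18379)
flip (8943/18379) -> (18379/8943): both odd, 8943 mod 4 = 3, 18379 mod 4 = 3, so the flip contributes -1; sign now +1
(18379/8943): 18379 mod 8943 = 493, so (18379/8943) = (493/8943)
flip (493/8943) -> (8943/493): both odd, 493 mod 4 = 1, 8943 mod 4 = 3, so the flip contributes +1; sign now +1
(8943/493): 8943 mod 493 = 69, so (8943/493) = (69/493)
flip (69/493) -> (493/69): both odd, 69 mod 4 = 1, 493 mod 4 = 1, so the flip contributes +1; sign now +1
(493/69): 493 mod 69 = 10, so (493/69) = (10/69)
factor out 2^1: 10 = 2^1·5; with 69 mod 8 = 5, (2/69) = -1; sign now -1; continue with (5/69)
flip (5/69) -> (69/5): both odd, 5 mod 4 = 1, 69 mod 4 = 1, so the flip contributes +1; sign now -1
(69/5): 69 mod 5 = 4, so (69/5) = (4/5)
factor out 2^2: 4 = 2^2·1; with 5 mod 8 = 5, (2/5) = -1; sign now -1; continue with (1/5)
reached (1/5) = 1, so the symbol is -1

-1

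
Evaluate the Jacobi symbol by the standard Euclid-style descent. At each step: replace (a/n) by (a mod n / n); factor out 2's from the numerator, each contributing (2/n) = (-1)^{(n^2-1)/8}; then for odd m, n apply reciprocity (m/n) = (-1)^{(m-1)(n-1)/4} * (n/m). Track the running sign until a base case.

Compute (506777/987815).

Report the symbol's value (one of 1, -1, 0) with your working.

flip (506777/987815) -> (987815/506777): both odd, 506777 mod 4 = 1, 987815 mod 4 = 3, so the flip contributes +1; sign now +1
(987815/506777): 987815 mod 506777 = 481038, so (987815/506777) = (481038/506777)
factor out 2^1: 481038 = 2^1·240519; with 506777 mod 8 = 1, (2/506777) = +1; sign now +1; continue with (240519/506777)
flip (240519/506777) -> (506777/240519): both odd, 240519 mod 4 = 3, 506777 mod 4 = 1, so the flip contributes +1; sign now +1
(506777/240519): 506777 mod 240519 = 25739, so (506777/240519) = (25739/240519)
flip (25739/240519) -> (240519/25739): both odd, 25739 mod 4 = 3, 240519 mod 4 = 3, so the flip contributes -1; sign now -1
(240519/25739): 240519 mod 25739 = 8868, so (240519/25739) = (8868/25739)
factor out 2^2: 8868 = 2^2·2217; with 25739 mod 8 = 3, (2/25739) = -1; sign now -1; continue with (2217/25739)
flip (2217/25739) -> (25739/2217): both odd, 2217 mod 4 = 1, 25739 mod 4 = 3, so the flip contributes +1; sign now -1
(25739/2217): 25739 mod 2217 = 1352, so (25739/2217) = (1352/2217)
factor out 2^3: 1352 = 2^3·169; with 2217 mod 8 = 1, (2/2217) = +1; sign now -1; continue with (169/2217)
flip (169/2217) -> (2217/169): both odd, 169 mod 4 = 1, 2217 mod 4 = 1, so the flip contributes +1; sign now -1
(2217/169): 2217 mod 169 = 20, so (2217/169) = (20/169)
factor out 2^2: 20 = 2^2·5; with 169 mod 8 = 1, (2/169) = +1; sign now -1; continue with (5/169)
flip (5/169) -> (169/5): both odd, 5 mod 4 = 1, 169 mod 4 = 1, so the flip contributes +1; sign now -1
(169/5): 169 mod 5 = 4, so (169/5) = (4/5)
factor out 2^2: 4 = 2^2·1; with 5 mod 8 = 5, (2/5) = -1; sign now -1; continue with (1/5)
reached (1/5) = 1, so the symbol is -1

-1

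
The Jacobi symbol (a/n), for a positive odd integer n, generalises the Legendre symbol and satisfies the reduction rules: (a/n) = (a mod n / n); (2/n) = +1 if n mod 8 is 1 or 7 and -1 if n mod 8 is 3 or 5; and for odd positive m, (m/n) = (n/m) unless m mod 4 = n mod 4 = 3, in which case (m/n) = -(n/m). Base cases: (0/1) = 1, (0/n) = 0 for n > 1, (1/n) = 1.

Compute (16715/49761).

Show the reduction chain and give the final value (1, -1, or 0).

flip (16715/49761) -> (49761/16715): both odd, 16715 mod 4 = 3, 49761 mod 4 = 1, so the flip contributes +1; sign now +1
(49761/16715): 49761 mod 16715 = 16331, so (49761/16715) = (16331/16715)
flip (16331/16715) -> (16715/16331): both odd, 16331 mod 4 = 3, 16715 mod 4 = 3, so the flip contributes -1; sign now -1
(16715/16331): 16715 mod 16331 = 384, so (16715/16331) = (384/16331)
factor out 2^7: 384 = 2^7·3; with 16331 mod 8 = 3, (2/16331) = -1; sign now +1; continue with (3/16331)
flip (3/16331) -> (16331/3): both odd, 3 mod 4 = 3, 16331 mod 4 = 3, so the flip contributes -1; sign now -1
(16331/3): 16331 mod 3 = 2, so (16331/3) = (2/3)
factor out 2^1: 2 = 2^1·1; with 3 mod 8 = 3, (2/3) = -1; sign now +1; continue with (1/3)
reached (1/3) = 1, so the symbol is +1

1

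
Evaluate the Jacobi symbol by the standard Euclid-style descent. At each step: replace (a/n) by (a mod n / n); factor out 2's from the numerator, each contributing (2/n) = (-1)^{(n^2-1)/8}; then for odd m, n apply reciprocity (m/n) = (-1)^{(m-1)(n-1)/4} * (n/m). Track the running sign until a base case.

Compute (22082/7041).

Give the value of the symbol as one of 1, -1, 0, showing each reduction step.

(22082/7041) = (959/7041)   [reduce mod 7041]
reciprocity: (959/7041) = +1·(7041/959) since 959 mod 4 = 3, 7041 mod 4 = 1; sign now +1
(7041/959) = (328/959)   [reduce mod 959]
328 = 2^3·41; (2/959) = +1 since 959 mod 8 = 7, so (328/959) = (+1)^3·(41/959); sign now +1
reciprocity: (41/959) = +1·(959/41) since 41 mod 4 = 1, 959 mod 4 = 3; sign now +1
(959/41) = (16/41)   [reduce mod 41]
16 = 2^4·1; (2/41) = +1 since 41 mod 8 = 1, so (16/41) = (+1)^4·(1/41); sign now +1
(1/41) = 1; final value = sign = +1

1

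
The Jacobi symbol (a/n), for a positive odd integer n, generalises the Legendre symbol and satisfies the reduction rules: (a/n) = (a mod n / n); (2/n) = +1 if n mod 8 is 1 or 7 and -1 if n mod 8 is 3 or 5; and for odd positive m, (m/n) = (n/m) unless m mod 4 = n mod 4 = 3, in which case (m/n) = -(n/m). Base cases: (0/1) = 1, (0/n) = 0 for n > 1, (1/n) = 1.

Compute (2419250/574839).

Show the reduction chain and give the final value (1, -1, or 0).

-1

(2419250/574839) = (119894/574839)   [reduce mod 574839]
119894 = 2^1·59947; (2/574839) = +1 since 574839 mod 8 = 7, so (119894/574839) = (+1)^1·(59947/574839); sign now +1
reciprocity: (59947/574839) = -1·(574839/59947) since 59947 mod 4 = 3, 574839 mod 4 = 3; sign now -1
(574839/59947) = (35316/59947)   [reduce mod 59947]
35316 = 2^2·8829; (2/59947) = -1 since 59947 mod 8 = 3, so (35316/59947) = (-1)^2·(8829/59947); sign now -1
reciprocity: (8829/59947) = +1·(59947/8829) since 8829 mod 4 = 1, 59947 mod 4 = 3; sign now -1
(59947/8829) = (6973/8829)   [reduce mod 8829]
reciprocity: (6973/8829) = +1·(8829/6973) since 6973 mod 4 = 1, 8829 mod 4 = 1; sign now -1
(8829/6973) = (1856/6973)   [reduce mod 6973]
1856 = 2^6·29; (2/6973) = -1 since 6973 mod 8 = 5, so (1856/6973) = (-1)^6·(29/6973); sign now -1
reciprocity: (29/6973) = +1·(6973/29) since 29 mod 4 = 1, 6973 mod 4 = 1; sign now -1
(6973/29) = (13/29)   [reduce mod 29]
reciprocity: (13/29) = +1·(29/13) since 13 mod 4 = 1, 29 mod 4 = 1; sign now -1
(29/13) = (3/13)   [reduce mod 13]
reciprocity: (3/13) = +1·(13/3) since 3 mod 4 = 3, 13 mod 4 = 1; sign now -1
(13/3) = (1/3)   [reduce mod 3]
(1/3) = 1; final value = sign = -1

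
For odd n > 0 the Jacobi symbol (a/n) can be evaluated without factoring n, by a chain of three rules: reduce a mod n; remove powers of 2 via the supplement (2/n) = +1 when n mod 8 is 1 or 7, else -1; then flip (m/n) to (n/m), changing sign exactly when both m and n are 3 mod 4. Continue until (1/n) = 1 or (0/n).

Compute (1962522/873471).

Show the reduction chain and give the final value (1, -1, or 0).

0

(1962522/873471) = (215580/873471)   [reduce mod 873471]
215580 = 2^2·53895; (2/873471) = +1 since 873471 mod 8 = 7, so (215580/873471) = (+1)^2·(53895/873471); sign now +1
reciprocity: (53895/873471) = -1·(873471/53895) since 53895 mod 4 = 3, 873471 mod 4 = 3; sign now -1
(873471/53895) = (11151/53895)   [reduce mod 53895]
reciprocity: (11151/53895) = -1·(53895/11151) since 11151 mod 4 = 3, 53895 mod 4 = 3; sign now +1
(53895/11151) = (9291/11151)   [reduce mod 11151]
reciprocity: (9291/11151) = -1·(11151/9291) since 9291 mod 4 = 3, 11151 mod 4 = 3; sign now -1
(11151/9291) = (1860/9291)   [reduce mod 9291]
1860 = 2^2·465; (2/9291) = -1 since 9291 mod 8 = 3, so (1860/9291) = (-1)^2·(465/9291); sign now -1
reciprocity: (465/9291) = +1·(9291/465) since 465 mod 4 = 1, 9291 mod 4 = 3; sign now -1
(9291/465) = (456/465)   [reduce mod 465]
456 = 2^3·57; (2/465) = +1 since 465 mod 8 = 1, so (456/465) = (+1)^3·(57/465); sign now -1
reciprocity: (57/465) = +1·(465/57) since 57 mod 4 = 1, 465 mod 4 = 1; sign now -1
(465/57) = (9/57)   [reduce mod 57]
reciprocity: (9/57) = +1·(57/9) since 9 mod 4 = 1, 57 mod 4 = 1; sign now -1
(57/9) = (3/9)   [reduce mod 9]
reciprocity: (3/9) = +1·(9/3) since 3 mod 4 = 3, 9 mod 4 = 1; sign now -1
(9/3) = (0/3)   [reduce mod 3]
(0/3) = 0   [gcd(a, n) > 1]; final value = 0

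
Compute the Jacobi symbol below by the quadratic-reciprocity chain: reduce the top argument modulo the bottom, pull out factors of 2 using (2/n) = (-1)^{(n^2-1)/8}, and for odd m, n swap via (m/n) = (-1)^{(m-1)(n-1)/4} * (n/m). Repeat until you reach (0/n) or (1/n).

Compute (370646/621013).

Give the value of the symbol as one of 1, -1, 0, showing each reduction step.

-1

370646 = 2^1·185323; (2/621013) = -1 since 621013 mod 8 = 5, so (370646/621013) = (-1)^1·(185323/621013); sign now -1
reciprocity: (185323/621013) = +1·(621013/185323) since 185323 mod 4 = 3, 621013 mod 4 = 1; sign now -1
(621013/185323) = (65044/185323)   [reduce mod 185323]
65044 = 2^2·16261; (2/185323) = -1 since 185323 mod 8 = 3, so (65044/185323) = (-1)^2·(16261/185323); sign now -1
reciprocity: (16261/185323) = +1·(185323/16261) since 16261 mod 4 = 1, 185323 mod 4 = 3; sign now -1
(185323/16261) = (6452/16261)   [reduce mod 16261]
6452 = 2^2·1613; (2/16261) = -1 since 16261 mod 8 = 5, so (6452/16261) = (-1)^2·(1613/16261); sign now -1
reciprocity: (1613/16261) = +1·(16261/1613) since 1613 mod 4 = 1, 16261 mod 4 = 1; sign now -1
(16261/1613) = (131/1613)   [reduce mod 1613]
reciprocity: (131/1613) = +1·(1613/131) since 131 mod 4 = 3, 1613 mod 4 = 1; sign now -1
(1613/131) = (41/131)   [reduce mod 131]
reciprocity: (41/131) = +1·(131/41) since 41 mod 4 = 1, 131 mod 4 = 3; sign now -1
(131/41) = (8/41)   [reduce mod 41]
8 = 2^3·1; (2/41) = +1 since 41 mod 8 = 1, so (8/41) = (+1)^3·(1/41); sign now -1
(1/41) = 1; final value = sign = -1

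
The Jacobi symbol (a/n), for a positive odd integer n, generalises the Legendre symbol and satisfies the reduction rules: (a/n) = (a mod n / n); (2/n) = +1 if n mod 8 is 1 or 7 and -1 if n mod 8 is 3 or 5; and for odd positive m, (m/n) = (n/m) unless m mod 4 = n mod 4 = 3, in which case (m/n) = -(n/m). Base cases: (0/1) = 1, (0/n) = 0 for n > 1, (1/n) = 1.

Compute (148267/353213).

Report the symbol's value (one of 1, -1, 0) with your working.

flip (148267/353213) -> (353213/148267): both odd, 148267 mod 4 = 3, 353213 mod 4 = 1, so the flip contributes +1; sign now +1
(353213/148267): 353213 mod 148267 = 56679, so (353213/148267) = (56679/148267)
flip (56679/148267) -> (148267/56679): both odd, 56679 mod 4 = 3, 148267 mod 4 = 3, so the flip contributes -1; sign now -1
(148267/56679): 148267 mod 56679 = 34909, so (148267/56679) = (34909/56679)
flip (34909/56679) -> (56679/34909): both odd, 34909 mod 4 = 1, 56679 mod 4 = 3, so the flip contributes +1; sign now -1
(56679/34909): 56679 mod 34909 = 21770, so (56679/34909) = (21770/34909)
factor out 2^1: 21770 = 2^1·10885; with 34909 mod 8 = 5, (2/34909) = -1; sign now +1; continue with (10885/34909)
flip (10885/34909) -> (34909/10885): both odd, 10885 mod 4 = 1, 34909 mod 4 = 1, so the flip contributes +1; sign now +1
(34909/10885): 34909 mod 10885 = 2254, so (34909/10885) = (2254/10885)
factor out 2^1: 2254 = 2^1·1127; with 10885 mod 8 = 5, (2/10885) = -1; sign now -1; continue with (1127/10885)
flip (1127/10885) -> (10885/1127): both odd, 1127 mod 4 = 3, 10885 mod 4 = 1, so the flip contributes +1; sign now -1
(10885/1127): 10885 mod 1127 = 742, so (10885/1127) = (742/1127)
factor out 2^1: 742 = 2^1·371; with 1127 mod 8 = 7, (2/1127) = +1; sign now -1; continue with (371/1127)
flip (371/1127) -> (1127/371): both odd, 371 mod 4 = 3, 1127 mod 4 = 3, so the flip contributes -1; sign now +1
(1127/371): 1127 mod 371 = 14, so (1127/371) = (14/371)
factor out 2^1: 14 = 2^1·7; with 371 mod 8 = 3, (2/371) = -1; sign now -1; continue with (7/371)
flip (7/371) -> (371/7): both odd, 7 mod 4 = 3, 371 mod 4 = 3, so the flip contributes -1; sign now +1
(371/7): 371 mod 7 = 0, so (371/7) = (0/7)
reached (0/7); gcd(a, n) > 1, so (0/7) = 0 and the symbol is 0

0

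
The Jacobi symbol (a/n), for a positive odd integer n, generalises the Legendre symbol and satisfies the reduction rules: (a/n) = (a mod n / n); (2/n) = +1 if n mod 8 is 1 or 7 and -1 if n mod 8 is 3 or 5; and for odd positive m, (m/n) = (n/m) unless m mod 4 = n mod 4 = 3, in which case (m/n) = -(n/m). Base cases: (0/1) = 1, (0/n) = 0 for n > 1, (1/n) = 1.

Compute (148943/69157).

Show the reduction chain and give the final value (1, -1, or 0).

(148943/69157): 148943 mod 69157 = 10629, so (148943/69157) = (10629/69157)
flip (10629/69157) -> (69157/10629): both odd, 10629 mod 4 = 1, 69157 mod 4 = 1, so the flip contributes +1; sign now +1
(69157/10629): 69157 mod 10629 = 5383, so (69157/10629) = (5383/10629)
flip (5383/10629) -> (10629/5383): both odd, 5383 mod 4 = 3, 10629 mod 4 = 1, so the flip contributes +1; sign now +1
(10629/5383): 10629 mod 5383 = 5246, so (10629/5383) = (5246/5383)
factor out 2^1: 5246 = 2^1·2623; with 5383 mod 8 = 7, (2/5383) = +1; sign now +1; continue with (2623/5383)
flip (2623/5383) -> (5383/2623): both odd, 2623 mod 4 = 3, 5383 mod 4 = 3, so the flip contributes -1; sign now -1
(5383/2623): 5383 mod 2623 = 137, so (5383/2623) = (137/2623)
flip (137/2623) -> (2623/137): both odd, 137 mod 4 = 1, 2623 mod 4 = 3, so the flip contributes +1; sign now -1
(2623/137): 2623 mod 137 = 20, so (2623/137) = (20/137)
factor out 2^2: 20 = 2^2·5; with 137 mod 8 = 1, (2/137) = +1; sign now -1; continue with (5/137)
flip (5/137) -> (137/5): both odd, 5 mod 4 = 1, 137 mod 4 = 1, so the flip contributes +1; sign now -1
(137/5): 137 mod 5 = 2, so (137/5) = (2/5)
factor out 2^1: 2 = 2^1·1; with 5 mod 8 = 5, (2/5) = -1; sign now +1; continue with (1/5)
reached (1/5) = 1, so the symbol is +1

1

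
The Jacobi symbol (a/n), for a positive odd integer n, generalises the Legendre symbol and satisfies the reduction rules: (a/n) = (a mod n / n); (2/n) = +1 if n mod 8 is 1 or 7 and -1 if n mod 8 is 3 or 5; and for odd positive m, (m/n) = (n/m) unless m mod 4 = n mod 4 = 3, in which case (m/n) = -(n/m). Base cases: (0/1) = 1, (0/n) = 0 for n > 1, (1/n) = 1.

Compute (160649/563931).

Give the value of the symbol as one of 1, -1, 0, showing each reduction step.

reciprocity: (160649/563931) = +1·(563931/160649) since 160649 mod 4 = 1, 563931 mod 4 = 3; sign now +1
(563931/160649) = (81984/160649)   [reduce mod 160649]
81984 = 2^6·1281; (2/160649) = +1 since 160649 mod 8 = 1, so (81984/160649) = (+1)^6·(1281/160649); sign now +1
reciprocity: (1281/160649) = +1·(160649/1281) since 1281 mod 4 = 1, 160649 mod 4 = 1; sign now +1
(160649/1281) = (524/1281)   [reduce mod 1281]
524 = 2^2·131; (2/1281) = +1 since 1281 mod 8 = 1, so (524/1281) = (+1)^2·(131/1281); sign now +1
reciprocity: (131/1281) = +1·(1281/131) since 131 mod 4 = 3, 1281 mod 4 = 1; sign now +1
(1281/131) = (102/131)   [reduce mod 131]
102 = 2^1·51; (2/131) = -1 since 131 mod 8 = 3, so (102/131) = (-1)^1·(51/131); sign now -1
reciprocity: (51/131) = -1·(131/51) since 51 mod 4 = 3, 131 mod 4 = 3; sign now +1
(131/51) = (29/51)   [reduce mod 51]
reciprocity: (29/51) = +1·(51/29) since 29 mod 4 = 1, 51 mod 4 = 3; sign now +1
(51/29) = (22/29)   [reduce mod 29]
22 = 2^1·11; (2/29) = -1 since 29 mod 8 = 5, so (22/29) = (-1)^1·(11/29); sign now -1
reciprocity: (11/29) = +1·(29/11) since 11 mod 4 = 3, 29 mod 4 = 1; sign now -1
(29/11) = (7/11)   [reduce mod 11]
reciprocity: (7/11) = -1·(11/7) since 7 mod 4 = 3, 11 mod 4 = 3; sign now +1
(11/7) = (4/7)   [reduce mod 7]
4 = 2^2·1; (2/7) = +1 since 7 mod 8 = 7, so (4/7) = (+1)^2·(1/7); sign now +1
(1/7) = 1; final value = sign = +1

1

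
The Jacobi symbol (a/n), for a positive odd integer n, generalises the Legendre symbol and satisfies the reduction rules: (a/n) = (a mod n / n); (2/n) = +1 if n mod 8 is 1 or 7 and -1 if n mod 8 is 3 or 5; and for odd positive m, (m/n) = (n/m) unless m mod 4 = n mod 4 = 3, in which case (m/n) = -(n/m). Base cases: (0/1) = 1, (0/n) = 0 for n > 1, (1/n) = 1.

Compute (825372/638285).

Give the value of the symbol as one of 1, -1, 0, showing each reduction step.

-1

(825372/638285) = (187087/638285)   [reduce mod 638285]
reciprocity: (187087/638285) = +1·(638285/187087) since 187087 mod 4 = 3, 638285 mod 4 = 1; sign now +1
(638285/187087) = (77024/187087)   [reduce mod 187087]
77024 = 2^5·2407; (2/187087) = +1 since 187087 mod 8 = 7, so (77024/187087) = (+1)^5·(2407/187087); sign now +1
reciprocity: (2407/187087) = -1·(187087/2407) since 2407 mod 4 = 3, 187087 mod 4 = 3; sign now -1
(187087/2407) = (1748/2407)   [reduce mod 2407]
1748 = 2^2·437; (2/2407) = +1 since 2407 mod 8 = 7, so (1748/2407) = (+1)^2·(437/2407); sign now -1
reciprocity: (437/2407) = +1·(2407/437) since 437 mod 4 = 1, 2407 mod 4 = 3; sign now -1
(2407/437) = (222/437)   [reduce mod 437]
222 = 2^1·111; (2/437) = -1 since 437 mod 8 = 5, so (222/437) = (-1)^1·(111/437); sign now +1
reciprocity: (111/437) = +1·(437/111) since 111 mod 4 = 3, 437 mod 4 = 1; sign now +1
(437/111) = (104/111)   [reduce mod 111]
104 = 2^3·13; (2/111) = +1 since 111 mod 8 = 7, so (104/111) = (+1)^3·(13/111); sign now +1
reciprocity: (13/111) = +1·(111/13) since 13 mod 4 = 1, 111 mod 4 = 3; sign now +1
(111/13) = (7/13)   [reduce mod 13]
reciprocity: (7/13) = +1·(13/7) since 7 mod 4 = 3, 13 mod 4 = 1; sign now +1
(13/7) = (6/7)   [reduce mod 7]
6 = 2^1·3; (2/7) = +1 since 7 mod 8 = 7, so (6/7) = (+1)^1·(3/7); sign now +1
reciprocity: (3/7) = -1·(7/3) since 3 mod 4 = 3, 7 mod 4 = 3; sign now -1
(7/3) = (1/3)   [reduce mod 3]
(1/3) = 1; final value = sign = -1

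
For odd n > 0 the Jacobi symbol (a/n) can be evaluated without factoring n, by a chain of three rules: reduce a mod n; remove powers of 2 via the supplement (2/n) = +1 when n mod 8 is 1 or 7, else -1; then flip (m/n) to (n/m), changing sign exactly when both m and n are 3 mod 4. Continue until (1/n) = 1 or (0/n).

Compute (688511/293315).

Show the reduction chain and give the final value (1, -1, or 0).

(688511/293315) = (101881/293315)   [reduce mod 293315]
reciprocity: (101881/293315) = +1·(293315/101881) since 101881 mod 4 = 1, 293315 mod 4 = 3; sign now +1
(293315/101881) = (89553/101881)   [reduce mod 101881]
reciprocity: (89553/101881) = +1·(101881/89553) since 89553 mod 4 = 1, 101881 mod 4 = 1; sign now +1
(101881/89553) = (12328/89553)   [reduce mod 89553]
12328 = 2^3·1541; (2/89553) = +1 since 89553 mod 8 = 1, so (12328/89553) = (+1)^3·(1541/89553); sign now +1
reciprocity: (1541/89553) = +1·(89553/1541) since 1541 mod 4 = 1, 89553 mod 4 = 1; sign now +1
(89553/1541) = (175/1541)   [reduce mod 1541]
reciprocity: (175/1541) = +1·(1541/175) since 175 mod 4 = 3, 1541 mod 4 = 1; sign now +1
(1541/175) = (141/175)   [reduce mod 175]
reciprocity: (141/175) = +1·(175/141) since 141 mod 4 = 1, 175 mod 4 = 3; sign now +1
(175/141) = (34/141)   [reduce mod 141]
34 = 2^1·17; (2/141) = -1 since 141 mod 8 = 5, so (34/141) = (-1)^1·(17/141); sign now -1
reciprocity: (17/141) = +1·(141/17) since 17 mod 4 = 1, 141 mod 4 = 1; sign now -1
(141/17) = (5/17)   [reduce mod 17]
reciprocity: (5/17) = +1·(17/5) since 5 mod 4 = 1, 17 mod 4 = 1; sign now -1
(17/5) = (2/5)   [reduce mod 5]
2 = 2^1·1; (2/5) = -1 since 5 mod 8 = 5, so (2/5) = (-1)^1·(1/5); sign now +1
(1/5) = 1; final value = sign = +1

1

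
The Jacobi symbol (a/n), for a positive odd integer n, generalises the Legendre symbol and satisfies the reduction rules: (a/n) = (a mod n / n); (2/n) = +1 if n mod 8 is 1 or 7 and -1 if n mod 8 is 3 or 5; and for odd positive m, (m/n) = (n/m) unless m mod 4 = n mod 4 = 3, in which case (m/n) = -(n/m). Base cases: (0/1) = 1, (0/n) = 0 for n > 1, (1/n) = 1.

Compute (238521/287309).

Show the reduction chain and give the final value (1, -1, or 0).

flip (238521/287309) -> (287309/238521): both odd, 238521 mod 4 = 1, 287309 mod 4 = 1, so the flip contributes +1; sign now +1
(287309/238521): 287309 mod 238521 = 48788, so (287309/238521) = (48788/238521)
factor out 2^2: 48788 = 2^2·12197; with 238521 mod 8 = 1, (2/238521) = +1; sign now +1; continue with (12197/238521)
flip (12197/238521) -> (238521/12197): both odd, 12197 mod 4 = 1, 238521 mod 4 = 1, so the flip contributes +1; sign now +1
(238521/12197): 238521 mod 12197 = 6778, so (238521/12197) = (6778/12197)
factor out 2^1: 6778 = 2^1·3389; with 12197 mod 8 = 5, (2/12197) = -1; sign now -1; continue with (3389/12197)
flip (3389/12197) -> (12197/3389): both odd, 3389 mod 4 = 1, 12197 mod 4 = 1, so the flip contributes +1; sign now -1
(12197/3389): 12197 mod 3389 = 2030, so (12197/3389) = (2030/3389)
factor out 2^1: 2030 = 2^1·1015; with 3389 mod 8 = 5, (2/3389) = -1; sign now +1; continue with (1015/3389)
flip (1015/3389) -> (3389/1015): both odd, 1015 mod 4 = 3, 3389 mod 4 = 1, so the flip contributes +1; sign now +1
(3389/1015): 3389 mod 1015 = 344, so (3389/1015) = (344/1015)
factor out 2^3: 344 = 2^3·43; with 1015 mod 8 = 7, (2/1015) = +1; sign now +1; continue with (43/1015)
flip (43/1015) -> (1015/43): both odd, 43 mod 4 = 3, 1015 mod 4 = 3, so the flip contributes -1; sign now -1
(1015/43): 1015 mod 43 = 26, so (1015/43) = (26/43)
factor out 2^1: 26 = 2^1·13; with 43 mod 8 = 3, (2/43) = -1; sign now +1; continue with (13/43)
flip (13/43) -> (43/13): both odd, 13 mod 4 = 1, 43 mod 4 = 3, so the flip contributes +1; sign now +1
(43/13): 43 mod 13 = 4, so (43/13) = (4/13)
factor out 2^2: 4 = 2^2·1; with 13 mod 8 = 5, (2/13) = -1; sign now +1; continue with (1/13)
reached (1/13) = 1, so the symbol is +1

1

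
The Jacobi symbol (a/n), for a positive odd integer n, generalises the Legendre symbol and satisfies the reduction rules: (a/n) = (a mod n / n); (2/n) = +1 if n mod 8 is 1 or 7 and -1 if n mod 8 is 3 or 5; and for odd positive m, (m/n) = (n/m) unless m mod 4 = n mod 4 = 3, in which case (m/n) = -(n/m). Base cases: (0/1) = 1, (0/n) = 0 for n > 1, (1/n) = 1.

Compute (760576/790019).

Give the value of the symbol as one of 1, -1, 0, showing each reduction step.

-1

factor out 2^8: 760576 = 2^8·2971; with 790019 mod 8 = 3, (2/790019) = -1; sign now +1; continue with (2971/790019)
flip (2971/790019) -> (790019/2971): both odd, 2971 mod 4 = 3, 790019 mod 4 = 3, so the flip contributes -1; sign now -1
(790019/2971): 790019 mod 2971 = 2704, so (790019/2971) = (2704/2971)
factor out 2^4: 2704 = 2^4·169; with 2971 mod 8 = 3, (2/2971) = -1; sign now -1; continue with (169/2971)
flip (169/2971) -> (2971/169): both odd, 169 mod 4 = 1, 2971 mod 4 = 3, so the flip contributes +1; sign now -1
(2971/169): 2971 mod 169 = 98, so (2971/169) = (98/169)
factor out 2^1: 98 = 2^1·49; with 169 mod 8 = 1, (2/169) = +1; sign now -1; continue with (49/169)
flip (49/169) -> (169/49): both odd, 49 mod 4 = 1, 169 mod 4 = 1, so the flip contributes +1; sign now -1
(169/49): 169 mod 49 = 22, so (169/49) = (22/49)
factor out 2^1: 22 = 2^1·11; with 49 mod 8 = 1, (2/49) = +1; sign now -1; continue with (11/49)
flip (11/49) -> (49/11): both odd, 11 mod 4 = 3, 49 mod 4 = 1, so the flip contributes +1; sign now -1
(49/11): 49 mod 11 = 5, so (49/11) = (5/11)
flip (5/11) -> (11/5): both odd, 5 mod 4 = 1, 11 mod 4 = 3, so the flip contributes +1; sign now -1
(11/5): 11 mod 5 = 1, so (11/5) = (1/5)
reached (1/5) = 1, so the symbol is -1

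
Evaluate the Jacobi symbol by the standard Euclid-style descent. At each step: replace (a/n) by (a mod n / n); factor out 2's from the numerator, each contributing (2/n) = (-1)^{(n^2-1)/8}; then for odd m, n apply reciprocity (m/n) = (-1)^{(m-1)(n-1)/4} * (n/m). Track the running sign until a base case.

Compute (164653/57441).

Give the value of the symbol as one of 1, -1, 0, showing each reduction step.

(164653/57441): 164653 mod 57441 = 49771, so (164653/57441) = (49771/57441)
flip (49771/57441) -> (57441/49771): both odd, 49771 mod 4 = 3, 57441 mod 4 = 1, so the flip contributes +1; sign now +1
(57441/49771): 57441 mod 49771 = 7670, so (57441/49771) = (7670/49771)
factor out 2^1: 7670 = 2^1·3835; with 49771 mod 8 = 3, (2/49771) = -1; sign now -1; continue with (3835/49771)
flip (3835/49771) -> (49771/3835): both odd, 3835 mod 4 = 3, 49771 mod 4 = 3, so the flip contributes -1; sign now +1
(49771/3835): 49771 mod 3835 = 3751, so (49771/3835) = (3751/3835)
flip (3751/3835) -> (3835/3751): both odd, 3751 mod 4 = 3, 3835 mod 4 = 3, so the flip contributes -1; sign now -1
(3835/3751): 3835 mod 3751 = 84, so (3835/3751) = (84/3751)
factor out 2^2: 84 = 2^2·21; with 3751 mod 8 = 7, (2/3751) = +1; sign now -1; continue with (21/3751)
flip (21/3751) -> (3751/21): both odd, 21 mod 4 = 1, 3751 mod 4 = 3, so the flip contributes +1; sign now -1
(3751/21): 3751 mod 21 = 13, so (3751/21) = (13/21)
flip (13/21) -> (21/13): both odd, 13 mod 4 = 1, 21 mod 4 = 1, so the flip contributes +1; sign now -1
(21/13): 21 mod 13 = 8, so (21/13) = (8/13)
factor out 2^3: 8 = 2^3·1; with 13 mod 8 = 5, (2/13) = -1; sign now +1; continue with (1/13)
reached (1/13) = 1, so the symbol is +1

1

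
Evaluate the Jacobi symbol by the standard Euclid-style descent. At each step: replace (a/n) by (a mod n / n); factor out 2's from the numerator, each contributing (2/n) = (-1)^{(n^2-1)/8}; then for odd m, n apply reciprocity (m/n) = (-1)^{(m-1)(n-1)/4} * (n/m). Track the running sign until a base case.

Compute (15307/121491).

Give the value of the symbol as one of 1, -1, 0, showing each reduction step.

reciprocity: (15307/121491) = -1·(121491/15307) since 15307 mod 4 = 3, 121491 mod 4 = 3; sign now -1
(121491/15307) = (14342/15307)   [reduce mod 15307]
14342 = 2^1·7171; (2/15307) = -1 since 15307 mod 8 = 3, so (14342/15307) = (-1)^1·(7171/15307); sign now +1
reciprocity: (7171/15307) = -1·(15307/7171) since 7171 mod 4 = 3, 15307 mod 4 = 3; sign now -1
(15307/7171) = (965/7171)   [reduce mod 7171]
reciprocity: (965/7171) = +1·(7171/965) since 965 mod 4 = 1, 7171 mod 4 = 3; sign now -1
(7171/965) = (416/965)   [reduce mod 965]
416 = 2^5·13; (2/965) = -1 since 965 mod 8 = 5, so (416/965) = (-1)^5·(13/965); sign now +1
reciprocity: (13/965) = +1·(965/13) since 13 mod 4 = 1, 965 mod 4 = 1; sign now +1
(965/13) = (3/13)   [reduce mod 13]
reciprocity: (3/13) = +1·(13/3) since 3 mod 4 = 3, 13 mod 4 = 1; sign now +1
(13/3) = (1/3)   [reduce mod 3]
(1/3) = 1; final value = sign = +1

1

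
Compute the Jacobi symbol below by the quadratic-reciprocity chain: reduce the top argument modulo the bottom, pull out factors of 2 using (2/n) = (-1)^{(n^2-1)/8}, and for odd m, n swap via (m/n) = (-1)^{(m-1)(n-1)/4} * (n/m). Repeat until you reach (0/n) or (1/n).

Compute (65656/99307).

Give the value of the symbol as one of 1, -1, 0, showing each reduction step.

-1

65656 = 2^3·8207; (2/99307) = -1 since 99307 mod 8 = 3, so (65656/99307) = (-1)^3·(8207/99307); sign now -1
reciprocity: (8207/99307) = -1·(99307/8207) since 8207 mod 4 = 3, 99307 mod 4 = 3; sign now +1
(99307/8207) = (823/8207)   [reduce mod 8207]
reciprocity: (823/8207) = -1·(8207/823) since 823 mod 4 = 3, 8207 mod 4 = 3; sign now -1
(8207/823) = (800/823)   [reduce mod 823]
800 = 2^5·25; (2/823) = +1 since 823 mod 8 = 7, so (800/823) = (+1)^5·(25/823); sign now -1
reciprocity: (25/823) = +1·(823/25) since 25 mod 4 = 1, 823 mod 4 = 3; sign now -1
(823/25) = (23/25)   [reduce mod 25]
reciprocity: (23/25) = +1·(25/23) since 23 mod 4 = 3, 25 mod 4 = 1; sign now -1
(25/23) = (2/23)   [reduce mod 23]
2 = 2^1·1; (2/23) = +1 since 23 mod 8 = 7, so (2/23) = (+1)^1·(1/23); sign now -1
(1/23) = 1; final value = sign = -1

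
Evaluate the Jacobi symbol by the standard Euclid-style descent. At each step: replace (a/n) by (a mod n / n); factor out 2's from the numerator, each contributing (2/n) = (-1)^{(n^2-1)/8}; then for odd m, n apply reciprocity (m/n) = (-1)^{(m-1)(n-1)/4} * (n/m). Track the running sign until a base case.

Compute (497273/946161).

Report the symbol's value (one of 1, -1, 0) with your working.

1

reciprocity: (497273/946161) = +1·(946161/497273) since 497273 mod 4 = 1, 946161 mod 4 = 1; sign now +1
(946161/497273) = (448888/497273)   [reduce mod 497273]
448888 = 2^3·56111; (2/497273) = +1 since 497273 mod 8 = 1, so (448888/497273) = (+1)^3·(56111/497273); sign now +1
reciprocity: (56111/497273) = +1·(497273/56111) since 56111 mod 4 = 3, 497273 mod 4 = 1; sign now +1
(497273/56111) = (48385/56111)   [reduce mod 56111]
reciprocity: (48385/56111) = +1·(56111/48385) since 48385 mod 4 = 1, 56111 mod 4 = 3; sign now +1
(56111/48385) = (7726/48385)   [reduce mod 48385]
7726 = 2^1·3863; (2/48385) = +1 since 48385 mod 8 = 1, so (7726/48385) = (+1)^1·(3863/48385); sign now +1
reciprocity: (3863/48385) = +1·(48385/3863) since 3863 mod 4 = 3, 48385 mod 4 = 1; sign now +1
(48385/3863) = (2029/3863)   [reduce mod 3863]
reciprocity: (2029/3863) = +1·(3863/2029) since 2029 mod 4 = 1, 3863 mod 4 = 3; sign now +1
(3863/2029) = (1834/2029)   [reduce mod 2029]
1834 = 2^1·917; (2/2029) = -1 since 2029 mod 8 = 5, so (1834/2029) = (-1)^1·(917/2029); sign now -1
reciprocity: (917/2029) = +1·(2029/917) since 917 mod 4 = 1, 2029 mod 4 = 1; sign now -1
(2029/917) = (195/917)   [reduce mod 917]
reciprocity: (195/917) = +1·(917/195) since 195 mod 4 = 3, 917 mod 4 = 1; sign now -1
(917/195) = (137/195)   [reduce mod 195]
reciprocity: (137/195) = +1·(195/137) since 137 mod 4 = 1, 195 mod 4 = 3; sign now -1
(195/137) = (58/137)   [reduce mod 137]
58 = 2^1·29; (2/137) = +1 since 137 mod 8 = 1, so (58/137) = (+1)^1·(29/137); sign now -1
reciprocity: (29/137) = +1·(137/29) since 29 mod 4 = 1, 137 mod 4 = 1; sign now -1
(137/29) = (21/29)   [reduce mod 29]
reciprocity: (21/29) = +1·(29/21) since 21 mod 4 = 1, 29 mod 4 = 1; sign now -1
(29/21) = (8/21)   [reduce mod 21]
8 = 2^3·1; (2/21) = -1 since 21 mod 8 = 5, so (8/21) = (-1)^3·(1/21); sign now +1
(1/21) = 1; final value = sign = +1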